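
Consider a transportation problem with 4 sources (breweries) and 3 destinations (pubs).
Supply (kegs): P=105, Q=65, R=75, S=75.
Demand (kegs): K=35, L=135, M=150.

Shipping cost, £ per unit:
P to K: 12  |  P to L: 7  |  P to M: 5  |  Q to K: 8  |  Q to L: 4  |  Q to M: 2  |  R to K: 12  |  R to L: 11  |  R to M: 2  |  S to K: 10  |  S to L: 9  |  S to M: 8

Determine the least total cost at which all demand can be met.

1705

Optimal allocation:
  P→L: 95 × £7 = £665
  P→M: 10 × £5 = £50
  Q→M: 65 × £2 = £130
  R→M: 75 × £2 = £150
  S→K: 35 × £10 = £350
  S→L: 40 × £9 = £360
Total = 665 + 50 + 130 + 150 + 350 + 360 = £1705.
(Supply check: P ships 105; Q ships 65; R ships 75; S ships 75.)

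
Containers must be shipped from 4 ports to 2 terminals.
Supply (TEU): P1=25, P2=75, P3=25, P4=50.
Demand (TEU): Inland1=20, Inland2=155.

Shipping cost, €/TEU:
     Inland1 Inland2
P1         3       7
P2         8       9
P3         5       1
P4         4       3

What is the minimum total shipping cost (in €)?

An optimal shipping plan:
  P1–Inland1: 20 TEU
  P1–Inland2: 5 TEU
  P2–Inland2: 75 TEU
  P3–Inland2: 25 TEU
  P4–Inland2: 50 TEU
Total cost = €945.
(Supply check: P1 ships 25; P2 ships 75; P3 ships 25; P4 ships 50.)

945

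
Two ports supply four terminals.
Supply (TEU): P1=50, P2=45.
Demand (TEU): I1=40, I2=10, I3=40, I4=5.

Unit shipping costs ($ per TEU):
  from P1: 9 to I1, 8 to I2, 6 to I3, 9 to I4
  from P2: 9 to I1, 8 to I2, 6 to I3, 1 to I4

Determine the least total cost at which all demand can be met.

One minimum-cost allocation:
  P1–I1: 40 × $9 = $360
  P1–I2: 10 × $8 = $80
  P2–I3: 40 × $6 = $240
  P2–I4: 5 × $1 = $5
Total = 360 + 80 + 240 + 5 = $685.

685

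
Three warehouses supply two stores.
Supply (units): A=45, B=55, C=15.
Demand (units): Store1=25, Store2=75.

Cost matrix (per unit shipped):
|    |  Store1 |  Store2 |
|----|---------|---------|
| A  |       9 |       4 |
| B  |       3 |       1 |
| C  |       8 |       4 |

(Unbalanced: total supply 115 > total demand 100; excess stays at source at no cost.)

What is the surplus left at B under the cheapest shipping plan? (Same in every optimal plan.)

0

An optimal plan:
  A->Store2: 45 units
  B->Store1: 25 units
  B->Store2: 30 units
Total cost = 285.
B ships 55 of its 55, leaving 0.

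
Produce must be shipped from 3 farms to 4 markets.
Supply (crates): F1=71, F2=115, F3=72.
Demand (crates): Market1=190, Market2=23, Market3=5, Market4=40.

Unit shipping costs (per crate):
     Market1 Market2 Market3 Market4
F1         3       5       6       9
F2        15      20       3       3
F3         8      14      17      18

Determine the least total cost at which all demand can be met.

2020

An optimal shipping plan:
  F1->Market1: 48 × 3 = 144
  F1->Market2: 23 × 5 = 115
  F2->Market1: 70 × 15 = 1050
  F2->Market3: 5 × 3 = 15
  F2->Market4: 40 × 3 = 120
  F3->Market1: 72 × 8 = 576
Total = 144 + 115 + 1050 + 15 + 120 + 576 = 2020.
(Supply check: F1 ships 71; F2 ships 115; F3 ships 72.)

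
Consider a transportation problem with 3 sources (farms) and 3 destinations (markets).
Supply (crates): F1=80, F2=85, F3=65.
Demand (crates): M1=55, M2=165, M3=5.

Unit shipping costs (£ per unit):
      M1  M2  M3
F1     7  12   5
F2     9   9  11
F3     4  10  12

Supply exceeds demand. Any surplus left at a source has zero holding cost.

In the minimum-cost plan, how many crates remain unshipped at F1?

5

An optimal plan:
  F1->M2: 70 × £12 = £840
  F1->M3: 5 × £5 = £25
  F2->M2: 85 × £9 = £765
  F3->M1: 55 × £4 = £220
  F3->M2: 10 × £10 = £100
Total cost = £1950.
F1 ships 75 of its 80, leaving 5.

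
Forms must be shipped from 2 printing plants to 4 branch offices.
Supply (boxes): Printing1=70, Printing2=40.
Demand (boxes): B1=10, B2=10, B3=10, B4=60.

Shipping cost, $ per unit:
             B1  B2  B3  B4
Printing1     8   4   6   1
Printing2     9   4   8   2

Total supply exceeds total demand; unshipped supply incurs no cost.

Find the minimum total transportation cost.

250

One minimum-cost allocation:
  Printing1→B1: 10 boxes
  Printing1→B3: 10 boxes
  Printing1→B4: 50 boxes
  Printing2→B2: 10 boxes
  Printing2→B4: 10 boxes
Total cost = $250.
(Supply check: Printing1 ships 70; Printing2 ships 20.)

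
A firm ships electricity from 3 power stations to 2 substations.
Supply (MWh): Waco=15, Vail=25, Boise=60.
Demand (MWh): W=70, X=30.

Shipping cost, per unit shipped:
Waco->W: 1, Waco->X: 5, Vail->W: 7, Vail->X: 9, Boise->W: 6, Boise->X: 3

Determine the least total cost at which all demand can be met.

460

Optimal allocation:
  Waco–W: 15 × 1 = 15
  Vail–W: 25 × 7 = 175
  Boise–W: 30 × 6 = 180
  Boise–X: 30 × 3 = 90
Total = 15 + 175 + 180 + 90 = 460.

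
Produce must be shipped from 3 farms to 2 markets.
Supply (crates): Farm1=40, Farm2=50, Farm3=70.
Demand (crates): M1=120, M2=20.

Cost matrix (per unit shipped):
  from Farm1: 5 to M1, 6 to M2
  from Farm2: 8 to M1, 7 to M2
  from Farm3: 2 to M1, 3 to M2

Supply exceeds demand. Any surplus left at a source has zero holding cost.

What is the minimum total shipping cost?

Optimal allocation:
  Farm1->M1: 40 crates
  Farm2->M1: 10 crates
  Farm2->M2: 20 crates
  Farm3->M1: 70 crates
Total cost = 560.

560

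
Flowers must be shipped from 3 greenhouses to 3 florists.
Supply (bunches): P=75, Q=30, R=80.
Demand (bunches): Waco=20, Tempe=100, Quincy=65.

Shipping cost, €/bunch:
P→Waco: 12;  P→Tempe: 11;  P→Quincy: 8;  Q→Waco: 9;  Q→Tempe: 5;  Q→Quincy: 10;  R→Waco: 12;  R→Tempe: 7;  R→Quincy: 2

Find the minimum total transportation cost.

A cheapest plan:
  P→Waco: 20 × €12 = €240
  P→Tempe: 55 × €11 = €605
  Q→Tempe: 30 × €5 = €150
  R→Tempe: 15 × €7 = €105
  R→Quincy: 65 × €2 = €130
Total = 240 + 605 + 150 + 105 + 130 = €1230.

1230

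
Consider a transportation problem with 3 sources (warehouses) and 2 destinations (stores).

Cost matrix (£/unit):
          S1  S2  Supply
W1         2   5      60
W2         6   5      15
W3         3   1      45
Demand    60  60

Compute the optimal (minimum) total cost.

One minimum-cost allocation:
  W1–S1: 60 × £2 = £120
  W2–S2: 15 × £5 = £75
  W3–S2: 45 × £1 = £45
Total = 120 + 75 + 45 = £240.

240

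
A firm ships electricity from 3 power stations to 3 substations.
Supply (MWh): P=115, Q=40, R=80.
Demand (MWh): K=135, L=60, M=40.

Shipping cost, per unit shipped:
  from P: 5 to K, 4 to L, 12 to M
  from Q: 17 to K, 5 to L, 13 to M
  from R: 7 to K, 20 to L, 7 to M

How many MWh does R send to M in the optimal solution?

40

Solving gives:
  P->K: 95 × 5 = 475
  P->L: 20 × 4 = 80
  Q->L: 40 × 5 = 200
  R->K: 40 × 7 = 280
  R->M: 40 × 7 = 280
Total cost = 1315.
So R→M carries 40 MWh.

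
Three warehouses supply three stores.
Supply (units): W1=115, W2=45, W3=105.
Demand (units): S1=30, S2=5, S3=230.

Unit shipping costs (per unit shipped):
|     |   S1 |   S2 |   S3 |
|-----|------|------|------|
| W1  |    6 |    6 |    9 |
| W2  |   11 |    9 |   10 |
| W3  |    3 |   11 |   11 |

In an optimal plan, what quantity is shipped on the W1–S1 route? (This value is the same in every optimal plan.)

0

The minimum-cost plan:
  W1→S2: 5 units
  W1→S3: 110 units
  W2→S3: 45 units
  W3→S1: 30 units
  W3→S3: 75 units
Total cost = 2385.
The route W1→S1 is not used.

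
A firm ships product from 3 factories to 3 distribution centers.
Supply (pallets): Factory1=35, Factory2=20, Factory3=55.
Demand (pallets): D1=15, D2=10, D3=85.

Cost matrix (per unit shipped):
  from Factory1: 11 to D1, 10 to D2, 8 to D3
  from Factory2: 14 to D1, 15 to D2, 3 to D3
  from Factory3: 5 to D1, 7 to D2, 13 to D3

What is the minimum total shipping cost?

A cheapest plan:
  Factory1–D3: 35 × 8 = 280
  Factory2–D3: 20 × 3 = 60
  Factory3–D1: 15 × 5 = 75
  Factory3–D2: 10 × 7 = 70
  Factory3–D3: 30 × 13 = 390
Total = 280 + 60 + 75 + 70 + 390 = 875.

875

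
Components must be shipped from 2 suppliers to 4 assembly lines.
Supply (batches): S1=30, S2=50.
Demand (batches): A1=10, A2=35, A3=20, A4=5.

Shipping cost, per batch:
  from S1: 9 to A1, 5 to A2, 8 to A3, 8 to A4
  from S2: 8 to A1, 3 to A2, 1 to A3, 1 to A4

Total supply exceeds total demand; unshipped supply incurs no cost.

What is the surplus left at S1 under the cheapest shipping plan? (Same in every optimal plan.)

10

An optimal plan:
  S1–A1: 10 × 9 = 90
  S1–A2: 10 × 5 = 50
  S2–A2: 25 × 3 = 75
  S2–A3: 20 × 1 = 20
  S2–A4: 5 × 1 = 5
Total cost = 240.
S1 ships 20 of its 30, leaving 10.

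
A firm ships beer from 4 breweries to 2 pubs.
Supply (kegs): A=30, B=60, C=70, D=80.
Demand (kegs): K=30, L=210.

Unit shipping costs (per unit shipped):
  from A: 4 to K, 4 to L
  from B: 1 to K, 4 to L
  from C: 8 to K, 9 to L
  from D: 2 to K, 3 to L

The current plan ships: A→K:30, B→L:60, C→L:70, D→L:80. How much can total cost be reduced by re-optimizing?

90

Current plan cost = 30·4 + 60·4 + 70·9 + 80·3 = 1230.
Optimal plan:
  A–L: 30 × 4 = 120
  B–K: 30 × 1 = 30
  B–L: 30 × 4 = 120
  C–L: 70 × 9 = 630
  D–L: 80 × 3 = 240
Optimal cost = 1140.
Saving = 1230 − 1140 = 90.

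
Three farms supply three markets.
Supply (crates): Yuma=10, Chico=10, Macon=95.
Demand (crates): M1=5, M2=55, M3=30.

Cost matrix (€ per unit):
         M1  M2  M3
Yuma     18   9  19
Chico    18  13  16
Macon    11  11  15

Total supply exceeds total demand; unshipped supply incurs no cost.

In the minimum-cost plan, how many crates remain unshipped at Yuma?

Minimum-cost shipments:
  Yuma->M2: 10 × €9 = €90
  Macon->M1: 5 × €11 = €55
  Macon->M2: 45 × €11 = €495
  Macon->M3: 30 × €15 = €450
Total cost = €1090.
Yuma ships 10 of its 10, leaving 0.

0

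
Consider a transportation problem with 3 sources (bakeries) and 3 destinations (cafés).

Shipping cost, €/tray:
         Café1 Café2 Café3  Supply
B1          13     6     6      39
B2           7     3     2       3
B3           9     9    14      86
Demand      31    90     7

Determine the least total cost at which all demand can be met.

One minimum-cost allocation:
  B1 to Café2: 35 trays
  B1 to Café3: 4 trays
  B2 to Café3: 3 trays
  B3 to Café1: 31 trays
  B3 to Café2: 55 trays
Total cost = €1014.
(Supply check: B1 ships 39; B2 ships 3; B3 ships 86.)

1014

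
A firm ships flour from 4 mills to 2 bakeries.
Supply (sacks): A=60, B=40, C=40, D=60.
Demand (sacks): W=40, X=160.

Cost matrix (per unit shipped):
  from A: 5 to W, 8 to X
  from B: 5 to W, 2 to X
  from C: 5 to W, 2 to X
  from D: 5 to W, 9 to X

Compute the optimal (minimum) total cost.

1020

One minimum-cost allocation:
  A to X: 60 sacks
  B to X: 40 sacks
  C to X: 40 sacks
  D to W: 40 sacks
  D to X: 20 sacks
Total cost = 1020.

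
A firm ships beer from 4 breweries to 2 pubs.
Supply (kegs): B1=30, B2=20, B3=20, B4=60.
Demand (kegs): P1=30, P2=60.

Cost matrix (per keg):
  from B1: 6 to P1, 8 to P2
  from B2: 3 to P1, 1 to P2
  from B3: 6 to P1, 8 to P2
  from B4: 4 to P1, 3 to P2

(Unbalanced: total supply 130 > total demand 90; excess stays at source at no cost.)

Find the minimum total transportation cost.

280

Optimal allocation:
  B2–P2: 20 × 1 = 20
  B3–P1: 10 × 6 = 60
  B4–P1: 20 × 4 = 80
  B4–P2: 40 × 3 = 120
Total = 20 + 60 + 80 + 120 = 280.
(Supply check: B1 ships 0; B2 ships 20; B3 ships 10; B4 ships 60.)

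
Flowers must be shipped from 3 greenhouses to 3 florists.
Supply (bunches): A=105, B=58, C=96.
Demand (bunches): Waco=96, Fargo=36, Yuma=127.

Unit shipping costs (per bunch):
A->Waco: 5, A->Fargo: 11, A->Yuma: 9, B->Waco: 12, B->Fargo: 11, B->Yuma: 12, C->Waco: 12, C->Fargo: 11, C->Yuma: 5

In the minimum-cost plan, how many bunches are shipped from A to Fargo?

Optimal shipments:
  A→Waco: 96 bunches
  A→Yuma: 9 bunches
  B→Fargo: 36 bunches
  B→Yuma: 22 bunches
  C→Yuma: 96 bunches
Total cost = 1701.
The route A→Fargo is not used.

0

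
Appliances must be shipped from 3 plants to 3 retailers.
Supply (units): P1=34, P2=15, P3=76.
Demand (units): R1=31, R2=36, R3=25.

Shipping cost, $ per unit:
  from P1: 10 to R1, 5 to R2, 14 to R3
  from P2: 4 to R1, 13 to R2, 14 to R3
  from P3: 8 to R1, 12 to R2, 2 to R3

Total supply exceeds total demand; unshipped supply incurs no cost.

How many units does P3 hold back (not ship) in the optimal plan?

33

Minimum-cost shipments:
  P1–R2: 34 × $5 = $170
  P2–R1: 15 × $4 = $60
  P3–R1: 16 × $8 = $128
  P3–R2: 2 × $12 = $24
  P3–R3: 25 × $2 = $50
Total cost = $432.
P3 ships 43 of its 76, leaving 33.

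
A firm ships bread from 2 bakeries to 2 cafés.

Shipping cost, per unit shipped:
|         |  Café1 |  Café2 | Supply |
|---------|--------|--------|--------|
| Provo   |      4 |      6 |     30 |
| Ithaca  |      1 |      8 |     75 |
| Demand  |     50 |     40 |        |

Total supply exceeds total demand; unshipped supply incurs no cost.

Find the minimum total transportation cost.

A cheapest plan:
  Provo->Café2: 30 × 6 = 180
  Ithaca->Café1: 50 × 1 = 50
  Ithaca->Café2: 10 × 8 = 80
Total = 180 + 50 + 80 = 310.
(Supply check: Provo ships 30; Ithaca ships 60.)

310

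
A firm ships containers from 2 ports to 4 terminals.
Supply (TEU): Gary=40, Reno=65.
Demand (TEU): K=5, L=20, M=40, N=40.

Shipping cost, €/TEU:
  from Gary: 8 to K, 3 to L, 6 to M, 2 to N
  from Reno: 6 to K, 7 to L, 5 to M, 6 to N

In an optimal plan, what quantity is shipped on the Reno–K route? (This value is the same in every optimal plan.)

5

Solving gives:
  Gary–L: 20 TEU
  Gary–N: 20 TEU
  Reno–K: 5 TEU
  Reno–M: 40 TEU
  Reno–N: 20 TEU
Total cost = €450.
So Reno→K carries 5 TEU.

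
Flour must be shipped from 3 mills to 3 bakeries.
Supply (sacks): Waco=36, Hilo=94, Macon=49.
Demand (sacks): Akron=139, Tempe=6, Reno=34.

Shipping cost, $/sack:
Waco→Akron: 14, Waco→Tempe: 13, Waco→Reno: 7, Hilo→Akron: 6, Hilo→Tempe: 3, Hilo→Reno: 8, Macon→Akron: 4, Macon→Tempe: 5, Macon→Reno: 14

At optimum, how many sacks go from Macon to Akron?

49

The minimum-cost plan:
  Waco–Akron: 2 × $14 = $28
  Waco–Reno: 34 × $7 = $238
  Hilo–Akron: 88 × $6 = $528
  Hilo–Tempe: 6 × $3 = $18
  Macon–Akron: 49 × $4 = $196
Total cost = $1008.
So Macon→Akron carries 49 sacks.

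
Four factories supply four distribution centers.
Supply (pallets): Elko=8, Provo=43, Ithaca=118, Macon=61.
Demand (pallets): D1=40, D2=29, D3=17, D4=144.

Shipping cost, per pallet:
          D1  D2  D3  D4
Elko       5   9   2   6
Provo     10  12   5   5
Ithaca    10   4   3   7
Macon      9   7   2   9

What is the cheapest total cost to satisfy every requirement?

Optimal allocation:
  Elko->D1: 8 × 5 = 40
  Provo->D4: 43 × 5 = 215
  Ithaca->D2: 29 × 4 = 116
  Ithaca->D4: 89 × 7 = 623
  Macon->D1: 32 × 9 = 288
  Macon->D3: 17 × 2 = 34
  Macon->D4: 12 × 9 = 108
Total = 40 + 215 + 116 + 623 + 288 + 34 + 108 = 1424.

1424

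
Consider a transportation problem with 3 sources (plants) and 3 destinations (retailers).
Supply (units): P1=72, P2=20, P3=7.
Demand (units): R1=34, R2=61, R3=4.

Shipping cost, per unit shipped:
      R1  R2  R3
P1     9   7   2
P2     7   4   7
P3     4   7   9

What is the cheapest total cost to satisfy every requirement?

An optimal shipping plan:
  P1->R1: 27 × 9 = 243
  P1->R2: 41 × 7 = 287
  P1->R3: 4 × 2 = 8
  P2->R2: 20 × 4 = 80
  P3->R1: 7 × 4 = 28
Total = 243 + 287 + 8 + 80 + 28 = 646.

646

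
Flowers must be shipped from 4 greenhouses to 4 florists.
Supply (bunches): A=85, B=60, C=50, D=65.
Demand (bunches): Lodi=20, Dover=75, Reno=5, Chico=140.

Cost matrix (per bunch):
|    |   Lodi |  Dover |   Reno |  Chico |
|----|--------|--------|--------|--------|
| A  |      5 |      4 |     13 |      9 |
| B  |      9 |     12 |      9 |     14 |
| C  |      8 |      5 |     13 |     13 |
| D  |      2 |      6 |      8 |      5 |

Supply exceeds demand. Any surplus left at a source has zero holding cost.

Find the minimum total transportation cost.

Optimal allocation:
  A–Dover: 25 bunches
  A–Chico: 60 bunches
  B–Lodi: 20 bunches
  B–Reno: 5 bunches
  B–Chico: 15 bunches
  C–Dover: 50 bunches
  D–Chico: 65 bunches
Total cost = 1650.
(Supply check: A ships 85; B ships 40; C ships 50; D ships 65.)

1650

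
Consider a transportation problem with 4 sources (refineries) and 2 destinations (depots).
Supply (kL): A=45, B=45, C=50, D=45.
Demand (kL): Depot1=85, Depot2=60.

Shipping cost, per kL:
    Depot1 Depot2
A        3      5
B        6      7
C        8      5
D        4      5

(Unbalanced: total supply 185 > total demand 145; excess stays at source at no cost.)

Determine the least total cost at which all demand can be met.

605

Optimal allocation:
  A–Depot1: 45 × 3 = 135
  B–Depot2: 5 × 7 = 35
  C–Depot2: 50 × 5 = 250
  D–Depot1: 40 × 4 = 160
  D–Depot2: 5 × 5 = 25
Total = 135 + 35 + 250 + 160 + 25 = 605.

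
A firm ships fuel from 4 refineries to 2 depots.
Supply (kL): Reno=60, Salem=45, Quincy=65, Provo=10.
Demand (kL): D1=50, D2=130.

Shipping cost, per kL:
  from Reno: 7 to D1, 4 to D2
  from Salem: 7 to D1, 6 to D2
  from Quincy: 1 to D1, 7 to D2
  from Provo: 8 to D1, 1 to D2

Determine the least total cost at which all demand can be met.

675

A cheapest plan:
  Reno to D2: 60 × 4 = 240
  Salem to D2: 45 × 6 = 270
  Quincy to D1: 50 × 1 = 50
  Quincy to D2: 15 × 7 = 105
  Provo to D2: 10 × 1 = 10
Total = 240 + 270 + 50 + 105 + 10 = 675.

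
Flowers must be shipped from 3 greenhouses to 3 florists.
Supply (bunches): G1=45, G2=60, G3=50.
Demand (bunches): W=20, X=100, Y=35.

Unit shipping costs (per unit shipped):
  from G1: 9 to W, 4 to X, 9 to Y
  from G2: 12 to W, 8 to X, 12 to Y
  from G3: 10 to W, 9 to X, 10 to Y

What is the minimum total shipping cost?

1180

One minimum-cost allocation:
  G1 to X: 45 × 4 = 180
  G2 to X: 55 × 8 = 440
  G2 to Y: 5 × 12 = 60
  G3 to W: 20 × 10 = 200
  G3 to Y: 30 × 10 = 300
Total = 180 + 440 + 60 + 200 + 300 = 1180.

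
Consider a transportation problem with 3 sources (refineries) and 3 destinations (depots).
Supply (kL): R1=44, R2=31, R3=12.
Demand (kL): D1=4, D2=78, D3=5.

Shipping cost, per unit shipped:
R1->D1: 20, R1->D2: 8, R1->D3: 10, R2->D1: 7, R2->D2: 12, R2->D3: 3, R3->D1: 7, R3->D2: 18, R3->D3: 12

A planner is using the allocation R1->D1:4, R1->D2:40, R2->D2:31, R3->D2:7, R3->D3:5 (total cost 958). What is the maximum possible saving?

Current plan cost = 4·20 + 40·8 + 31·12 + 7·18 + 5·12 = 958.
Optimal plan:
  R1 to D2: 44 kL
  R2 to D2: 26 kL
  R2 to D3: 5 kL
  R3 to D1: 4 kL
  R3 to D2: 8 kL
Optimal cost = 851.
Saving = 958 − 851 = 107.

107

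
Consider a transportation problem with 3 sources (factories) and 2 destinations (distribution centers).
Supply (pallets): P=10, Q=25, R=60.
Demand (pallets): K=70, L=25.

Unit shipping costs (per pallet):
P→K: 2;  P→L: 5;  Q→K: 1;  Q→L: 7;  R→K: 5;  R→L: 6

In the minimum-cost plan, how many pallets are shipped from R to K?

Optimal shipments:
  P–K: 10 pallets
  Q–K: 25 pallets
  R–K: 35 pallets
  R–L: 25 pallets
Total cost = 370.
So R→K carries 35 pallets.

35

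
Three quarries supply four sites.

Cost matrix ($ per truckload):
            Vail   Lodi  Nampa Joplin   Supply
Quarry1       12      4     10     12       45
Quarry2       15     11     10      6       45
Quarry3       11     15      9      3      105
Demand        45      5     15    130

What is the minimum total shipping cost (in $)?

A cheapest plan:
  Quarry1–Vail: 40 × $12 = $480
  Quarry1–Lodi: 5 × $4 = $20
  Quarry2–Nampa: 15 × $10 = $150
  Quarry2–Joplin: 30 × $6 = $180
  Quarry3–Vail: 5 × $11 = $55
  Quarry3–Joplin: 100 × $3 = $300
Total = 480 + 20 + 150 + 180 + 55 + 300 = $1185.

1185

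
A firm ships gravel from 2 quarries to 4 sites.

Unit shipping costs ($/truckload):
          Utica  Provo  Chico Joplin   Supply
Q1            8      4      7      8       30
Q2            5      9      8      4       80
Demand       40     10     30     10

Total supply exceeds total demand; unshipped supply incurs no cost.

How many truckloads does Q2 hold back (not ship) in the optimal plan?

20

An optimal plan:
  Q1–Provo: 10 truckloads
  Q1–Chico: 20 truckloads
  Q2–Utica: 40 truckloads
  Q2–Chico: 10 truckloads
  Q2–Joplin: 10 truckloads
Total cost = $500.
Q2 ships 60 of its 80, leaving 20.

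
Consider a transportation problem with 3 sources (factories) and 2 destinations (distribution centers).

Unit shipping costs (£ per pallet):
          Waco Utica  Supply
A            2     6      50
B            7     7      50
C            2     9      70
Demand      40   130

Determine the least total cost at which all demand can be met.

A cheapest plan:
  A→Utica: 50 × £6 = £300
  B→Utica: 50 × £7 = £350
  C→Waco: 40 × £2 = £80
  C→Utica: 30 × £9 = £270
Total = 300 + 350 + 80 + 270 = £1000.
(Supply check: A ships 50; B ships 50; C ships 70.)

1000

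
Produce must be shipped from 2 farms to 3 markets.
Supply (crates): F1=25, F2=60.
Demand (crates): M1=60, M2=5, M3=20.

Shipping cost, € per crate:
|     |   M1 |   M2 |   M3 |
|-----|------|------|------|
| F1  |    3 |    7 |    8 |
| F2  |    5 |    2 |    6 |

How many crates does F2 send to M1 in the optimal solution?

Optimal shipments:
  F1 to M1: 25 × €3 = €75
  F2 to M1: 35 × €5 = €175
  F2 to M2: 5 × €2 = €10
  F2 to M3: 20 × €6 = €120
Total cost = €380.
So F2→M1 carries 35 crates.

35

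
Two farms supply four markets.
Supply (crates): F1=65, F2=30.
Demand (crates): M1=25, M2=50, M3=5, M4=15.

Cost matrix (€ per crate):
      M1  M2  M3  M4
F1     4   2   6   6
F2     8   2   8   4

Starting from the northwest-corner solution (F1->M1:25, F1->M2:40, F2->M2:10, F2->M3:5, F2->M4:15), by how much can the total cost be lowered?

Current plan cost = 25·4 + 40·2 + 10·2 + 5·8 + 15·4 = €300.
Optimal plan:
  F1→M1: 25 × €4 = €100
  F1→M2: 35 × €2 = €70
  F1→M3: 5 × €6 = €30
  F2→M2: 15 × €2 = €30
  F2→M4: 15 × €4 = €60
Optimal cost = €290.
Saving = 300 − 290 = €10.

10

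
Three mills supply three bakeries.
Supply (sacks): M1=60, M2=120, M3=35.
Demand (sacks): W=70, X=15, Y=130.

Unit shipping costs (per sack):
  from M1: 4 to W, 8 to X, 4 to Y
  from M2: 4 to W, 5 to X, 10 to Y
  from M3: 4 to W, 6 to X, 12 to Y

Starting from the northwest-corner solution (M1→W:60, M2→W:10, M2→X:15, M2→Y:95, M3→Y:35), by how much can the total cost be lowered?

Current plan cost = 60·4 + 10·4 + 15·5 + 95·10 + 35·12 = 1725.
Optimal plan:
  M1–Y: 60 × 4 = 240
  M2–W: 35 × 4 = 140
  M2–X: 15 × 5 = 75
  M2–Y: 70 × 10 = 700
  M3–W: 35 × 4 = 140
Optimal cost = 1295.
Saving = 1725 − 1295 = 430.

430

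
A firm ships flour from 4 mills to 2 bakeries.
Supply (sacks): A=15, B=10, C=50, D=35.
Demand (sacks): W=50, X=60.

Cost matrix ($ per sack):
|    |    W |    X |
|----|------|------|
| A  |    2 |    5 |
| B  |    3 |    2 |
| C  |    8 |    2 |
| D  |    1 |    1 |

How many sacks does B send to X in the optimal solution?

Optimal shipments:
  A->W: 15 sacks
  B->X: 10 sacks
  C->X: 50 sacks
  D->W: 35 sacks
Total cost = $185.
So B→X carries 10 sacks.

10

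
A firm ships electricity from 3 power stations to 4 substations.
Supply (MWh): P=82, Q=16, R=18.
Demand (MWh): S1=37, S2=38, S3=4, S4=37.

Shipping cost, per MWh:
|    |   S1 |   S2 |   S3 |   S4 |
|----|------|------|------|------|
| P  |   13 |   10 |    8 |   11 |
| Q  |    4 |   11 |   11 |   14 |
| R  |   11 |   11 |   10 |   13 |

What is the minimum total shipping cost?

A cheapest plan:
  P→S1: 3 × 13 = 39
  P→S2: 38 × 10 = 380
  P→S3: 4 × 8 = 32
  P→S4: 37 × 11 = 407
  Q→S1: 16 × 4 = 64
  R→S1: 18 × 11 = 198
Total = 39 + 380 + 32 + 407 + 64 + 198 = 1120.
(Supply check: P ships 82; Q ships 16; R ships 18.)

1120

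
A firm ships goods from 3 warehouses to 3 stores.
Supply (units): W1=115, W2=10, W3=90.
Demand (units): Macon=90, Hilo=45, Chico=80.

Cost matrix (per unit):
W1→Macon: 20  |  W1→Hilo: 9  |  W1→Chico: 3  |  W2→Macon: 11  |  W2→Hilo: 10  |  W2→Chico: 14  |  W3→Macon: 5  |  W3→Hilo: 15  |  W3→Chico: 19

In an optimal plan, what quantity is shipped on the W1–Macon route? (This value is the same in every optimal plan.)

Solving gives:
  W1->Hilo: 35 × 9 = 315
  W1->Chico: 80 × 3 = 240
  W2->Hilo: 10 × 10 = 100
  W3->Macon: 90 × 5 = 450
Total cost = 1105.
The route W1→Macon is not used.

0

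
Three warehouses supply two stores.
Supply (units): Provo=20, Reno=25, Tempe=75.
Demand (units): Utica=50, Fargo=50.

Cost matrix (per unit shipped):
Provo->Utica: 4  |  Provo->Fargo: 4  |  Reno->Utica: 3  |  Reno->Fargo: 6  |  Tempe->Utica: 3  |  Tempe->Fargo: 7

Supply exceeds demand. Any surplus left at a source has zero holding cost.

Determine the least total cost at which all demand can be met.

An optimal shipping plan:
  Provo→Fargo: 20 × 4 = 80
  Reno→Fargo: 25 × 6 = 150
  Tempe→Utica: 50 × 3 = 150
  Tempe→Fargo: 5 × 7 = 35
Total = 80 + 150 + 150 + 35 = 415.
(Supply check: Provo ships 20; Reno ships 25; Tempe ships 55.)

415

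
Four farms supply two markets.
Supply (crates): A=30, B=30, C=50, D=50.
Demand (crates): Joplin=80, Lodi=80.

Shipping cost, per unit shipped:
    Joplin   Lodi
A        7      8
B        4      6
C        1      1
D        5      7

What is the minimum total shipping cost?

660

One minimum-cost allocation:
  A->Lodi: 30 × 8 = 240
  B->Joplin: 30 × 4 = 120
  C->Lodi: 50 × 1 = 50
  D->Joplin: 50 × 5 = 250
Total = 240 + 120 + 50 + 250 = 660.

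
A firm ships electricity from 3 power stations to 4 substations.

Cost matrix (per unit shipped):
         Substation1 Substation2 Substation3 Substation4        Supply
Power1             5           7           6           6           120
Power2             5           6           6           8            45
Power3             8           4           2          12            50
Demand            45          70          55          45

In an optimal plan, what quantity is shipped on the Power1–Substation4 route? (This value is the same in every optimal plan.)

45

Optimal shipments:
  Power1→Substation1: 45 MWh
  Power1→Substation2: 25 MWh
  Power1→Substation3: 5 MWh
  Power1→Substation4: 45 MWh
  Power2→Substation2: 45 MWh
  Power3→Substation3: 50 MWh
Total cost = 1070.
So Power1→Substation4 carries 45 MWh.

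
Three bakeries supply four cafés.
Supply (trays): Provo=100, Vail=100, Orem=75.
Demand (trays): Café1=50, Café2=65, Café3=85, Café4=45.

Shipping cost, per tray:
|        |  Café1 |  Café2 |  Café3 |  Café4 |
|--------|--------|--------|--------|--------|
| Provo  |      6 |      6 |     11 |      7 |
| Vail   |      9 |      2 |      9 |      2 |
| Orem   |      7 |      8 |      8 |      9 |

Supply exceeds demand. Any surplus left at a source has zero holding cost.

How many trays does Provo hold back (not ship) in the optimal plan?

Minimum-cost shipments:
  Provo to Café1: 50 × 6 = 300
  Provo to Café2: 10 × 6 = 60
  Provo to Café3: 10 × 11 = 110
  Vail to Café2: 55 × 2 = 110
  Vail to Café4: 45 × 2 = 90
  Orem to Café3: 75 × 8 = 600
Total cost = 1270.
Provo ships 70 of its 100, leaving 30.

30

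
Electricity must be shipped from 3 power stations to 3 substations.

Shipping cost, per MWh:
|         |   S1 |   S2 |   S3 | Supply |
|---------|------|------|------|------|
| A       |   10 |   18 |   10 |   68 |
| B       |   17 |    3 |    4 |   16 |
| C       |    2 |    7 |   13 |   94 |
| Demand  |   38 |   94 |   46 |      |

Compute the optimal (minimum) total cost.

1306

Optimal allocation:
  A–S1: 22 × 10 = 220
  A–S3: 46 × 10 = 460
  B–S2: 16 × 3 = 48
  C–S1: 16 × 2 = 32
  C–S2: 78 × 7 = 546
Total = 220 + 460 + 48 + 32 + 546 = 1306.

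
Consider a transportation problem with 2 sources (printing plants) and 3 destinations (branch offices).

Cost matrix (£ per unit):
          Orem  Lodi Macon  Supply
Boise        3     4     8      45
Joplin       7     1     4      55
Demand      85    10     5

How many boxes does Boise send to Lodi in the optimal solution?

Solving gives:
  Boise->Orem: 45 × £3 = £135
  Joplin->Orem: 40 × £7 = £280
  Joplin->Lodi: 10 × £1 = £10
  Joplin->Macon: 5 × £4 = £20
Total cost = £445.
The route Boise→Lodi is not used.

0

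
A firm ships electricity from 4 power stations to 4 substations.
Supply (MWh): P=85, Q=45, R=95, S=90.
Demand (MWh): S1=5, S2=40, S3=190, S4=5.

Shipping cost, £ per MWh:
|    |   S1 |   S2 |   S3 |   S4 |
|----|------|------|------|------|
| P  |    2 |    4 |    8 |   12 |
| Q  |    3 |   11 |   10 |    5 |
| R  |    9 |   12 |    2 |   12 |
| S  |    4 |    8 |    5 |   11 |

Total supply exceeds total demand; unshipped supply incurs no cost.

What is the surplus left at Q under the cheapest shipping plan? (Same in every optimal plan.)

An optimal plan:
  P to S1: 5 MWh
  P to S2: 40 MWh
  P to S3: 5 MWh
  Q to S4: 5 MWh
  R to S3: 95 MWh
  S to S3: 90 MWh
Total cost = £875.
Q ships 5 of its 45, leaving 40.

40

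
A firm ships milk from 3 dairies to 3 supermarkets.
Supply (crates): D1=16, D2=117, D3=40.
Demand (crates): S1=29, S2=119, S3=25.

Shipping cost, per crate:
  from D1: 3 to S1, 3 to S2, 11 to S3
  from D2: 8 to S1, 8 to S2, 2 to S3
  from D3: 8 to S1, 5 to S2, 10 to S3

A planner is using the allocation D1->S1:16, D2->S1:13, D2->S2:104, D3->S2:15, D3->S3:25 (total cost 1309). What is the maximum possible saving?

Current plan cost = 16·3 + 13·8 + 104·8 + 15·5 + 25·10 = 1309.
Optimal plan:
  D1–S2: 16 × 3 = 48
  D2–S1: 29 × 8 = 232
  D2–S2: 63 × 8 = 504
  D2–S3: 25 × 2 = 50
  D3–S2: 40 × 5 = 200
Optimal cost = 1034.
Saving = 1309 − 1034 = 275.

275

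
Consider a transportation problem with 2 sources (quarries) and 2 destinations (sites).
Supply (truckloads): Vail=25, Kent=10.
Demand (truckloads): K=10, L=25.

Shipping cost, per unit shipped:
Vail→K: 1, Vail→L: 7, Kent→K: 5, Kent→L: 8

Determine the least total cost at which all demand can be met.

An optimal shipping plan:
  Vail–K: 10 truckloads
  Vail–L: 15 truckloads
  Kent–L: 10 truckloads
Total cost = 195.
(Supply check: Vail ships 25; Kent ships 10.)

195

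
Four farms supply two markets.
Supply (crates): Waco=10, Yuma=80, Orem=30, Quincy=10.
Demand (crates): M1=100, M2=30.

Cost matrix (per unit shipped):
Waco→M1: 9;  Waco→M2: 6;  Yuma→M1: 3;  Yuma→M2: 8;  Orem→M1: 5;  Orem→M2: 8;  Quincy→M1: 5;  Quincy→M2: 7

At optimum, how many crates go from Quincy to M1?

Optimal shipments:
  Waco to M2: 10 crates
  Yuma to M1: 80 crates
  Orem to M1: 20 crates
  Orem to M2: 10 crates
  Quincy to M2: 10 crates
Total cost = 550.
The route Quincy→M1 is not used.

0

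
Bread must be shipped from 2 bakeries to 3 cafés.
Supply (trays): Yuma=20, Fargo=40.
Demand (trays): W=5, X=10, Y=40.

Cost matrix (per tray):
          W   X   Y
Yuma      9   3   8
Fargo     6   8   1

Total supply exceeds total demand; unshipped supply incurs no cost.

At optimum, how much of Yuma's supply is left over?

5

An optimal plan:
  Yuma–W: 5 × 9 = 45
  Yuma–X: 10 × 3 = 30
  Fargo–Y: 40 × 1 = 40
Total cost = 115.
Yuma ships 15 of its 20, leaving 5.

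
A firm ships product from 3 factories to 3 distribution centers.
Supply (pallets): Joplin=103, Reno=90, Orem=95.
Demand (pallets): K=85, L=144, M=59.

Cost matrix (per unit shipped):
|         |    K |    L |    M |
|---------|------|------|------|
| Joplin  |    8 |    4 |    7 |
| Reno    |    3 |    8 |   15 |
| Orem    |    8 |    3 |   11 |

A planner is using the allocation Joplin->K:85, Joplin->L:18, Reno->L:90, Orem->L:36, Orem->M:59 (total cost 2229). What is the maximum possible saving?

1060

Current plan cost = 85·8 + 18·4 + 90·8 + 36·3 + 59·11 = 2229.
Optimal plan:
  Joplin–L: 44 × 4 = 176
  Joplin–M: 59 × 7 = 413
  Reno–K: 85 × 3 = 255
  Reno–L: 5 × 8 = 40
  Orem–L: 95 × 3 = 285
Optimal cost = 1169.
Saving = 2229 − 1169 = 1060.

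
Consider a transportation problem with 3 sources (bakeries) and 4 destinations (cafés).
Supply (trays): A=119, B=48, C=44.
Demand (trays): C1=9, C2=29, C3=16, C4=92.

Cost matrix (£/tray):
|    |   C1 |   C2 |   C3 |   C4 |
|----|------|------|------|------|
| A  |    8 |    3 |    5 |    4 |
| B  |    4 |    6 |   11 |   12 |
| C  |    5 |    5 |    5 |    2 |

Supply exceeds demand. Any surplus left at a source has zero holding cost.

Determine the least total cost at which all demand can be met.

Optimal allocation:
  A to C2: 29 × £3 = £87
  A to C3: 16 × £5 = £80
  A to C4: 48 × £4 = £192
  B to C1: 9 × £4 = £36
  C to C4: 44 × £2 = £88
Total = 87 + 80 + 192 + 36 + 88 = £483.
(Supply check: A ships 93; B ships 9; C ships 44.)

483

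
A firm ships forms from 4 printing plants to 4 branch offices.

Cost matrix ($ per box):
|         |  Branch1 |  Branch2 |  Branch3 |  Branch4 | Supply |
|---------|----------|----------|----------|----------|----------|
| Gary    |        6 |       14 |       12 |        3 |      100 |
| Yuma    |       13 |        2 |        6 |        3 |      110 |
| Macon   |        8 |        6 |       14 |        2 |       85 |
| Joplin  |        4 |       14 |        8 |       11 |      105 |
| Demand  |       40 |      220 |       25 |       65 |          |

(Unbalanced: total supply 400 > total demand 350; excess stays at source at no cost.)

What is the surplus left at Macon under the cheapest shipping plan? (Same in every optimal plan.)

0

Minimum-cost shipments:
  Gary->Branch2: 25 × $14 = $350
  Gary->Branch4: 65 × $3 = $195
  Yuma->Branch2: 110 × $2 = $220
  Macon->Branch2: 85 × $6 = $510
  Joplin->Branch1: 40 × $4 = $160
  Joplin->Branch3: 25 × $8 = $200
Total cost = $1635.
Macon ships 85 of its 85, leaving 0.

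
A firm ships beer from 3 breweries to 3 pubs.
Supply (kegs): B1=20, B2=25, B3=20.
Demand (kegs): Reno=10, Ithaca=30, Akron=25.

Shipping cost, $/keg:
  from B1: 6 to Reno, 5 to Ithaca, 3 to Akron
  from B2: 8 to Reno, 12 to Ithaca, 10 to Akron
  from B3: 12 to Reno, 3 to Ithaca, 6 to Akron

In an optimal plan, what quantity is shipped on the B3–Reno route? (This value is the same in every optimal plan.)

Optimal shipments:
  B1 to Akron: 20 × $3 = $60
  B2 to Reno: 10 × $8 = $80
  B2 to Ithaca: 10 × $12 = $120
  B2 to Akron: 5 × $10 = $50
  B3 to Ithaca: 20 × $3 = $60
Total cost = $370.
The route B3→Reno is not used.

0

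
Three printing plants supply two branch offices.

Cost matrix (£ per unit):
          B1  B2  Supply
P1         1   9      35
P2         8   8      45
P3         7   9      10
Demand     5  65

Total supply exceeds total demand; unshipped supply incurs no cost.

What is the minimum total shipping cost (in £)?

545

A cheapest plan:
  P1 to B1: 5 × £1 = £5
  P1 to B2: 20 × £9 = £180
  P2 to B2: 45 × £8 = £360
Total = 5 + 180 + 360 = £545.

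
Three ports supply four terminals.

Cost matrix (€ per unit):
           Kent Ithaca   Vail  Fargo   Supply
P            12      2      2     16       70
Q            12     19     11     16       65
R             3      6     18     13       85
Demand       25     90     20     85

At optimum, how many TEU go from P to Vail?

20

Solving gives:
  P->Ithaca: 50 × €2 = €100
  P->Vail: 20 × €2 = €40
  Q->Fargo: 65 × €16 = €1040
  R->Kent: 25 × €3 = €75
  R->Ithaca: 40 × €6 = €240
  R->Fargo: 20 × €13 = €260
Total cost = €1755.
So P→Vail carries 20 TEU.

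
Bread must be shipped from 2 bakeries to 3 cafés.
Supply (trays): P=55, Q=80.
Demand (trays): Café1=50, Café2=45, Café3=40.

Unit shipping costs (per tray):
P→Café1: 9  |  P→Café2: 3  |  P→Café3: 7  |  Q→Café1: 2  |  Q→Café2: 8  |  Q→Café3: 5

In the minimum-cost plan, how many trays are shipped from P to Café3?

Optimal shipments:
  P->Café2: 45 × 3 = 135
  P->Café3: 10 × 7 = 70
  Q->Café1: 50 × 2 = 100
  Q->Café3: 30 × 5 = 150
Total cost = 455.
So P→Café3 carries 10 trays.

10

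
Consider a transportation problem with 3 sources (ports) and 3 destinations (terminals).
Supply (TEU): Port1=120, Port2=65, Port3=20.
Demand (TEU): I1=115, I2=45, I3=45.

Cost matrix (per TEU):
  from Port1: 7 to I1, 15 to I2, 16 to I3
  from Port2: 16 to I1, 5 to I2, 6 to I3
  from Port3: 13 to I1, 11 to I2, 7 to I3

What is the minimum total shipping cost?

1370

A cheapest plan:
  Port1->I1: 115 × 7 = 805
  Port1->I3: 5 × 16 = 80
  Port2->I2: 45 × 5 = 225
  Port2->I3: 20 × 6 = 120
  Port3->I3: 20 × 7 = 140
Total = 805 + 80 + 225 + 120 + 140 = 1370.
(Supply check: Port1 ships 120; Port2 ships 65; Port3 ships 20.)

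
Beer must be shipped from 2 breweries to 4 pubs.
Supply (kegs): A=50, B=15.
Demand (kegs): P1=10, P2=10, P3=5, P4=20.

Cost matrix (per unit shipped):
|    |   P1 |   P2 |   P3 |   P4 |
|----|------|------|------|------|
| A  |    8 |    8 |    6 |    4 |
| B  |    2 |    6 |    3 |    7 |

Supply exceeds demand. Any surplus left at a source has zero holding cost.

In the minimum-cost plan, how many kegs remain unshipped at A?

Minimum-cost shipments:
  A to P2: 10 × 8 = 80
  A to P4: 20 × 4 = 80
  B to P1: 10 × 2 = 20
  B to P3: 5 × 3 = 15
Total cost = 195.
A ships 30 of its 50, leaving 20.

20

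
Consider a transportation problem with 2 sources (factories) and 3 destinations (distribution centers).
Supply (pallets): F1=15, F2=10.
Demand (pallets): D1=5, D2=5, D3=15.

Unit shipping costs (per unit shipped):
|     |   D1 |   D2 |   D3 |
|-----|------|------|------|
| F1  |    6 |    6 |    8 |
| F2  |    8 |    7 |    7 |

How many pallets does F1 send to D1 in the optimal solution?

Solving gives:
  F1–D1: 5 × 6 = 30
  F1–D2: 5 × 6 = 30
  F1–D3: 5 × 8 = 40
  F2–D3: 10 × 7 = 70
Total cost = 170.
So F1→D1 carries 5 pallets.

5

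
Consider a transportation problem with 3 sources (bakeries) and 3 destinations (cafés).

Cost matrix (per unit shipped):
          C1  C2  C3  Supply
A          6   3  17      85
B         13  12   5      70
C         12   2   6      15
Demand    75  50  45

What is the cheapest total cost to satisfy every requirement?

985

Optimal allocation:
  A–C1: 50 × 6 = 300
  A–C2: 35 × 3 = 105
  B–C1: 25 × 13 = 325
  B–C3: 45 × 5 = 225
  C–C2: 15 × 2 = 30
Total = 300 + 105 + 325 + 225 + 30 = 985.
(Supply check: A ships 85; B ships 70; C ships 15.)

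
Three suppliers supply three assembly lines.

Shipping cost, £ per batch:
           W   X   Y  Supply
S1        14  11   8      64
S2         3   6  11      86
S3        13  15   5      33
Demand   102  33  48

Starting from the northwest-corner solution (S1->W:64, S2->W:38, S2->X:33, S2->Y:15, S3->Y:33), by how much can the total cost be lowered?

408

Current plan cost = 64·14 + 38·3 + 33·6 + 15·11 + 33·5 = £1538.
Optimal plan:
  S1->W: 16 × £14 = £224
  S1->X: 33 × £11 = £363
  S1->Y: 15 × £8 = £120
  S2->W: 86 × £3 = £258
  S3->Y: 33 × £5 = £165
Optimal cost = £1130.
Saving = 1538 − 1130 = £408.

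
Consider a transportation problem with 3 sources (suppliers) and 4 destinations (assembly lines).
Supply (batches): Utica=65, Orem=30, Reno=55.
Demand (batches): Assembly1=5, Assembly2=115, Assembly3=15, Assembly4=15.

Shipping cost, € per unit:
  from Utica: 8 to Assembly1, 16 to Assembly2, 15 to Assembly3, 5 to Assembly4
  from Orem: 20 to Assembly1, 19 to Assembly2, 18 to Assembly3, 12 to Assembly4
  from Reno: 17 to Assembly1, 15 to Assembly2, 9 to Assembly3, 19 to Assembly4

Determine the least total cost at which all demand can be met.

2140

Optimal allocation:
  Utica→Assembly1: 5 × €8 = €40
  Utica→Assembly2: 45 × €16 = €720
  Utica→Assembly4: 15 × €5 = €75
  Orem→Assembly2: 30 × €19 = €570
  Reno→Assembly2: 40 × €15 = €600
  Reno→Assembly3: 15 × €9 = €135
Total = 40 + 720 + 75 + 570 + 600 + 135 = €2140.
(Supply check: Utica ships 65; Orem ships 30; Reno ships 55.)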